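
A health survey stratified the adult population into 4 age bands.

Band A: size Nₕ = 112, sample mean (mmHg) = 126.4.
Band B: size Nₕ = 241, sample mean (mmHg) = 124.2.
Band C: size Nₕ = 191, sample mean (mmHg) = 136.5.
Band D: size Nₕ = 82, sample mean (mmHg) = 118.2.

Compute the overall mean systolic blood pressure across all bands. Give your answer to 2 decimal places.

N = 112 + 241 + 191 + 82 = 626.
Weight each subgroup mean by Nₕ/N and sum.
Σ Nₕx̄ₕ = 112·126.4 + 241·124.2 + 191·136.5 + 82·118.2 = 14156.8 + 29932.2 + 26071.5 + 9692.4 = 79852.9.
Divide by N: 79852.9 / 626 = 127.5605... → 127.56.

127.56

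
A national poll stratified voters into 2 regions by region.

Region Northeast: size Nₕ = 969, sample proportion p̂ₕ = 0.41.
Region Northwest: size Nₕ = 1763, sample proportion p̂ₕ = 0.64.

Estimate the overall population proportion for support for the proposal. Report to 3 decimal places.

0.558

Wₕ = Nₕ/N with N = 2732: 0.3547, 0.6453.
p̂_st = 0.3547·0.41 + 0.6453·0.64 ≈ 0.55842... → 0.558.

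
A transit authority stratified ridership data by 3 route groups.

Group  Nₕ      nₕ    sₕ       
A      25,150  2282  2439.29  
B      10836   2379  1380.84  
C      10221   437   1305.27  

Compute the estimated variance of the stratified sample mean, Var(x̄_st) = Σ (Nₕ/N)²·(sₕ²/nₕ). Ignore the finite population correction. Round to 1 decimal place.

N = 46207; Wₕ = Nₕ/N.
group A: (25150/46207)²·2439.29²/2282 = 772.4523
group B: (10836/46207)²·1380.84²/2379 = 44.0773
group C: (10221/46207)²·1305.27²/437 = 190.7614
Sum = 1007.2910 → 1007.3.

1007.3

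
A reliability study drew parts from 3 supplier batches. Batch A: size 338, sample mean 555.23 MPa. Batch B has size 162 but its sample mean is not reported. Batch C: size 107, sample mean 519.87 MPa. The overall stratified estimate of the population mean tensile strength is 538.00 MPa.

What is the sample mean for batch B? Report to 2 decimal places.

N = 338 + 162 + 107 = 607.
Overall total = μ·N = 538.00·607 = 326566.
Subtract the known strata: 338·555.23 + 107·519.87 = 243293.83.
Remaining total for batch B: 326566 − 243293.83 = 83272.17.
Divide by its size: 83272.17 / 162 = 514.0257... → 514.03.

514.03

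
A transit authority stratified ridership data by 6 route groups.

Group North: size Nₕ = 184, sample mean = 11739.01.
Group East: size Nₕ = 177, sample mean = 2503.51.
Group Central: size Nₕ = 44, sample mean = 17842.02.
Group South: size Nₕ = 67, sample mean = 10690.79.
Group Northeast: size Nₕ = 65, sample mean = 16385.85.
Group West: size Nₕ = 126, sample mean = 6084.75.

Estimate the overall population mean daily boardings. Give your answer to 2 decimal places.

N = 184 + 177 + 44 + 67 + 65 + 126 = 663.
Weight each subgroup mean by Nₕ/N and sum.
Σ Nₕx̄ₕ = 184·11739.01 + 177·2503.51 + 44·17842.02 + 67·10690.79 + 65·16385.85 + 126·6084.75 = 2159977.84 + 443121.27 + 785048.88 + 716282.93 + 1065080.25 + 766678.5 = 5936189.67.
Divide by N: 5936189.67 / 663 = 8953.5289... → 8953.53.

8953.53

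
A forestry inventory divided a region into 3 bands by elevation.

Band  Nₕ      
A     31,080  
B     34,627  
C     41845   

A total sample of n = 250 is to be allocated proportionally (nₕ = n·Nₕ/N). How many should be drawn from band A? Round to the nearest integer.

Share of band A = 31080/107552 = 0.28898.
Allocate 250 × 0.28898 = 72.244... → 72.

72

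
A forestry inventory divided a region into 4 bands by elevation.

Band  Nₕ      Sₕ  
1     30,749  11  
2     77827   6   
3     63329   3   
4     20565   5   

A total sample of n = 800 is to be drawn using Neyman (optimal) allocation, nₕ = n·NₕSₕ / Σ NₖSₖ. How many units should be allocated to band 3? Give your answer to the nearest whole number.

1: NₕSₕ = 30749·11 = 338239
2: NₕSₕ = 77827·6 = 466962
3: NₕSₕ = 63329·3 = 189987
4: NₕSₕ = 20565·5 = 102825
Σ NₕSₕ = 1098013.
n_3 = 800·189987/1098013 = 138.422... → 138.

138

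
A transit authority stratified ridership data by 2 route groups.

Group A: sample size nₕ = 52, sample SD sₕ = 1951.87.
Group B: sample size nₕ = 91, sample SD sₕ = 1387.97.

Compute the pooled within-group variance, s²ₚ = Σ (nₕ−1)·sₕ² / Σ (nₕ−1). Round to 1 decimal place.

Degrees of freedom: 51 + 90 = 141.
Σ(nₕ−1)sₕ² = 51·3809796.4969 + 90·1926460.7209 = 367681086.2229.
s²ₚ = 367681086.2229 / 141 = 2607667.278... → 2607667.3.

2607667.3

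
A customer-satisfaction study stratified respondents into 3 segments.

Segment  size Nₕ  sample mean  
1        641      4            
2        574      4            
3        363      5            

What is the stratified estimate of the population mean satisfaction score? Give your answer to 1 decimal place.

N = 641 + 574 + 363 = 1578.
The stratified mean weights each stratum mean by its population share Nₕ/N.
Σ Nₕx̄ₕ = 641·4 + 574·4 + 363·5 = 2564 + 2296 + 1815 = 6675.
Divide by N: 6675 / 1578 = 4.230... → 4.2.

4.2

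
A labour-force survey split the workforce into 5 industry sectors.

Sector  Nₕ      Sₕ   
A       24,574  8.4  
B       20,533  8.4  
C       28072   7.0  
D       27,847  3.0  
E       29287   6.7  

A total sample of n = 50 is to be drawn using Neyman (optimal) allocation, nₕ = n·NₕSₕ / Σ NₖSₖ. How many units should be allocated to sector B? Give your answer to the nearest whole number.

A: NₕSₕ = 24574·8.4 = 206421.6
B: NₕSₕ = 20533·8.4 = 172477.2
C: NₕSₕ = 28072·7.0 = 196504
D: NₕSₕ = 27847·3.0 = 83541
E: NₕSₕ = 29287·6.7 = 196222.9
Σ NₕSₕ = 855166.7.
n_B = 50·172477.2/855166.7 = 10.084... → 10.

10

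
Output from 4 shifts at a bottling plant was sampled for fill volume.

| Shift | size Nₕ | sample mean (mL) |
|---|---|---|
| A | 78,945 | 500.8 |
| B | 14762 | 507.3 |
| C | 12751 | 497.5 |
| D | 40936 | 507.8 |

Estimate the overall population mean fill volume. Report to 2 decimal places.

503.11

N = 147394; weights Wₕ = Nₕ/N = (0.5356, 0.1002, 0.0865, 0.2777).
x̄_st = Σ Wₕ·x̄ₕ = 0.5356·500.8 + 0.1002·507.3 + 0.0865·497.5 + 0.2777·507.8 ≈ 503.1096...
→ 503.11.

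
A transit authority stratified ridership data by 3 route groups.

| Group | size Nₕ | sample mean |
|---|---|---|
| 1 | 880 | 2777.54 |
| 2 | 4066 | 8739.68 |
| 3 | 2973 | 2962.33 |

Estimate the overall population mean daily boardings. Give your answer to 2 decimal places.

5908.17

x̄_st = (Σ Nₕx̄ₕ) / (Σ Nₕ) = (880·2777.54 + 4066·8739.68 + 2973·2962.33) / 7919
= 46786781.17 / 7919 = 5908.1678... → 5908.17.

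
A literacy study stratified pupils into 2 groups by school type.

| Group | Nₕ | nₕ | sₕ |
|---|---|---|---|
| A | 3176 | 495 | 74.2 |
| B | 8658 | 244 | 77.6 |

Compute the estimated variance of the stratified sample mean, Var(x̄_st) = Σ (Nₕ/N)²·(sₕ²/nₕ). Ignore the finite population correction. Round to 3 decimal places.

14.011

N = 11834; Wₕ = Nₕ/N.
group A: (3176/11834)²·74.2²/495 = 0.801125
group B: (8658/11834)²·77.6²/244 = 13.210086
Sum = 14.011211 → 14.011.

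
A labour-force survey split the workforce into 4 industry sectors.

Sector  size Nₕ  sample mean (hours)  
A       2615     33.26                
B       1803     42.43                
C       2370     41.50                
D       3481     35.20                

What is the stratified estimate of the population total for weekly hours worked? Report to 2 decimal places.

Population total = Σ Nₕ·x̄ₕ (each stratum's size times its mean).
2615·33.26 + 1803·42.43 + 2370·41.50 + 3481·35.20 = 86974.9 + 76501.29 + 98355 + 122531.2 = 384362.39.

384362.39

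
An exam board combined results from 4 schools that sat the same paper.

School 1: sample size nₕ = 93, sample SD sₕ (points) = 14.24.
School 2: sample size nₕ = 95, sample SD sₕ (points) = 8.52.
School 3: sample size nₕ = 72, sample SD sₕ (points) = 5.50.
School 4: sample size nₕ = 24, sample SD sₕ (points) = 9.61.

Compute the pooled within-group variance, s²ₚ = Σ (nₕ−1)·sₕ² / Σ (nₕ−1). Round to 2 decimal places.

106.25

Degrees of freedom: 92 + 94 + 71 + 23 = 280.
Σ(nₕ−1)sₕ² = 92·202.7776 + 94·72.5904 + 71·30.25 + 23·92.3521 = 29750.8851.
s²ₚ = 29750.8851 / 280 = 106.2532... → 106.25.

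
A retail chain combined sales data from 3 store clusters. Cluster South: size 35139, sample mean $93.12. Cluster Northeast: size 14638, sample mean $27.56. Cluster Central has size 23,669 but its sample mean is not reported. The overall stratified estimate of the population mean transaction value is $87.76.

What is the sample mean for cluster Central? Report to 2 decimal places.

N = 35139 + 14638 + 23669 = 73446.
Overall total = μ·N = 87.76·73446 = 6445620.96.
Subtract the known strata: 35139·93.12 + 14638·27.56 = 3675566.96.
Remaining total for cluster Central: 6445620.96 − 3675566.96 = 2770054.
Divide by its size: 2770054 / 23669 = 117.0330... → 117.03.

117.03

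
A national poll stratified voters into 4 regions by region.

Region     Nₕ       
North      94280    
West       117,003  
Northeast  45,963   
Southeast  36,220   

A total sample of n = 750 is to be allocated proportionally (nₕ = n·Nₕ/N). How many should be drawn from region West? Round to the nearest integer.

299

N = 94280 + 117003 + 45963 + 36220 = 293466.
n_West = 750·117003/293466 = 299.020... → 299.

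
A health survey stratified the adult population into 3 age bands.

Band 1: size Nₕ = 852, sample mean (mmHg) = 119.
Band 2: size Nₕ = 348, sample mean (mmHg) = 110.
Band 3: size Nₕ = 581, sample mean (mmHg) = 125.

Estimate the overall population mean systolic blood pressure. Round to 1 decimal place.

119.2

x̄_st = (Σ Nₕx̄ₕ) / (Σ Nₕ) = (852·119 + 348·110 + 581·125) / 1781
= 212293 / 1781 = 119.199... → 119.2.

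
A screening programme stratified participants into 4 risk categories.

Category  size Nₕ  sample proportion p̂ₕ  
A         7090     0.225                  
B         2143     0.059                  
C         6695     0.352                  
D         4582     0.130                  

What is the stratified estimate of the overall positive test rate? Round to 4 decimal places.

N = 7090 + 2143 + 6695 + 4582 = 20510.
Overall proportion = Σ (Nₕ/N)·p̂ₕ.
Σ Nₕp̂ₕ = 1595.25 + 126.437 + 2356.64 + 595.66 = 4673.987.
4673.987 / 20510 = 0.227888... → 0.2279.

0.2279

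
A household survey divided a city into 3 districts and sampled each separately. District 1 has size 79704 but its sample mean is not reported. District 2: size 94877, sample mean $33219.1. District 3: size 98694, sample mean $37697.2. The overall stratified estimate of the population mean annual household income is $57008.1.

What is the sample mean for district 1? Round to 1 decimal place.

Σ Nₕx̄ₕ = N·μ, so 79704·x̄_1 = 273275·57008.1 − (94877·33219.1 + 98694·37697.2).
= 15578888527.5 − 6872216007.5 = 8706672520.
x̄_1 = 8706672520 / 79704 = 109237.586... → 109237.6.

109237.6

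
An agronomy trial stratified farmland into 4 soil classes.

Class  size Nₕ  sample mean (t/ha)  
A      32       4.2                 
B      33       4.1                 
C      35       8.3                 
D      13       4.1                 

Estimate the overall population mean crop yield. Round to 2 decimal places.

N = 113; weights Wₕ = Nₕ/N = (0.2832, 0.2920, 0.3097, 0.1150).
x̄_st = Σ Wₕ·x̄ₕ = 0.2832·4.2 + 0.2920·4.1 + 0.3097·8.3 + 0.1150·4.1 ≈ 5.4292...
→ 5.43.

5.43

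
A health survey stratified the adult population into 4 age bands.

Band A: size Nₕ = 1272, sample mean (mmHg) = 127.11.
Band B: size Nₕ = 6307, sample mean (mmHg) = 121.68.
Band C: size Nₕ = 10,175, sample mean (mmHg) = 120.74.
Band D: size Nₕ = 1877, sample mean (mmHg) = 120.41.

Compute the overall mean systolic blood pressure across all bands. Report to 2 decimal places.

N = 19631; weights Wₕ = Nₕ/N = (0.0648, 0.3213, 0.5183, 0.0956).
x̄_st = Σ Wₕ·x̄ₕ = 0.0648·127.11 + 0.3213·121.68 + 0.5183·120.74 + 0.0956·120.41 ≈ 121.4232...
→ 121.42.

121.42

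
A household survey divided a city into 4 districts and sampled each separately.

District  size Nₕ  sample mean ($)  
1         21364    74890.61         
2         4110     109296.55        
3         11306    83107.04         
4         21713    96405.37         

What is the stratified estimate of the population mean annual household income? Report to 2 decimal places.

86882.70

N = 58493; weights Wₕ = Nₕ/N = (0.3652, 0.0703, 0.1933, 0.3712).
x̄_st = Σ Wₕ·x̄ₕ = 0.3652·74890.61 + 0.0703·109296.55 + 0.1933·83107.04 + 0.3712·96405.37 ≈ 86882.7006...
→ 86882.70.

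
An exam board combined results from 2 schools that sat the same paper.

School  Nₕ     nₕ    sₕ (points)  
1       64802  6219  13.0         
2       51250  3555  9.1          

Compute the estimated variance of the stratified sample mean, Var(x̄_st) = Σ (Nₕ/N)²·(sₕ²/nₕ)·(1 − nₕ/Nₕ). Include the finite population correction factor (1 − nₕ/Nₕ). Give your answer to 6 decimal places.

N = 116052. Term for each stratum: Wₕ²sₕ²/nₕ·(1−nₕ/Nₕ).
Var(x̄_st) = 0.007659861 + 0.004227705 = 0.011887566 → 0.011888.

0.011888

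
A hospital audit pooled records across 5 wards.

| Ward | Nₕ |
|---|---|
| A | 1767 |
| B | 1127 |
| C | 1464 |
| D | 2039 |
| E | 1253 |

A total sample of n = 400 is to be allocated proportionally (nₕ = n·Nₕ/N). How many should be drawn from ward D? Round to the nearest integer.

107

Share of ward D = 2039/7650 = 0.26654.
Allocate 400 × 0.26654 = 106.614... → 107.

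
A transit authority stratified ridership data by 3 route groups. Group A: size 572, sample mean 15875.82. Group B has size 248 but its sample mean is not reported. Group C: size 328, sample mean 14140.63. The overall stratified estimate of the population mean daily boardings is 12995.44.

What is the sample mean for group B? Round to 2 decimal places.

4837.38

N = 572 + 248 + 328 = 1148.
Overall total = μ·N = 12995.44·1148 = 14918765.12.
Subtract the known strata: 572·15875.82 + 328·14140.63 = 13719095.68.
Remaining total for group B: 14918765.12 − 13719095.68 = 1199669.44.
Divide by its size: 1199669.44 / 248 = 4837.3768... → 4837.38.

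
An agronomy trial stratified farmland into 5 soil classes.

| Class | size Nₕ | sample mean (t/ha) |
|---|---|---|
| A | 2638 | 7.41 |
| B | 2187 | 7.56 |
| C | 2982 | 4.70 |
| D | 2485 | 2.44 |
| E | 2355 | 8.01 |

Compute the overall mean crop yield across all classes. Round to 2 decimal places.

5.93

x̄_st = (Σ Nₕx̄ₕ) / (Σ Nₕ) = (2638·7.41 + 2187·7.56 + 2982·4.70 + 2485·2.44 + 2355·8.01) / 12647
= 75023.65 / 12647 = 5.9321... → 5.93.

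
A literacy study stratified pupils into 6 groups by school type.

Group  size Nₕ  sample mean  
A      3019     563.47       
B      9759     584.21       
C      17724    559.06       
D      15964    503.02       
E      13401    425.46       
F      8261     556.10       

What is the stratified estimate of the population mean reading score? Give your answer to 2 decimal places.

523.09

N = 3019 + 9759 + 17724 + 15964 + 13401 + 8261 = 68128.
The stratified mean weights each stratum mean by its population share Nₕ/N.
Σ Nₕx̄ₕ = 3019·563.47 + 9759·584.21 + 17724·559.06 + 15964·503.02 + 13401·425.46 + 8261·556.10 = 1701115.93 + 5701305.39 + 9908779.44 + 8030211.28 + 5701589.46 + 4593942.1 = 35636943.6.
Divide by N: 35636943.6 / 68128 = 523.0881... → 523.09.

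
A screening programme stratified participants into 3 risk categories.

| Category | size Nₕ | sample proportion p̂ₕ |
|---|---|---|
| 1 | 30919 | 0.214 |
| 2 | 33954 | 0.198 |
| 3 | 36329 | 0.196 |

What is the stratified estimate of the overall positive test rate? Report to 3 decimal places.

N = 30919 + 33954 + 36329 = 101202.
Overall proportion = Σ (Nₕ/N)·p̂ₕ.
Σ Nₕp̂ₕ = 6616.666 + 6722.892 + 7120.484 = 20460.042.
20460.042 / 101202 = 0.20217... → 0.202.

0.202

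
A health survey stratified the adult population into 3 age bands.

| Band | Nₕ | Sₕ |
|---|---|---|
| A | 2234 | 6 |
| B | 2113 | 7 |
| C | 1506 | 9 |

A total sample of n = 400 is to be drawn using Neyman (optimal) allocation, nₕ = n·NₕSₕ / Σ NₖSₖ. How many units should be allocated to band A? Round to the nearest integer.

A: NₕSₕ = 2234·6 = 13404
B: NₕSₕ = 2113·7 = 14791
C: NₕSₕ = 1506·9 = 13554
Σ NₕSₕ = 41749.
n_A = 400·13404/41749 = 128.425... → 128.

128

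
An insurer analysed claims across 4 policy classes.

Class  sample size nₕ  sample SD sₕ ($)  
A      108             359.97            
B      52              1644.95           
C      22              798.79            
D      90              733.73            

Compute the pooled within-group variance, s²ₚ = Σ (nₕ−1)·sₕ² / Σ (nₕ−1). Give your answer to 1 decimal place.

795437.2

A: (108−1)·359.97² = 107·129578.4009 = 13864888.8963
B: (52−1)·1644.95² = 51·2705860.5025 = 137998885.6275
C: (22−1)·798.79² = 21·638065.4641 = 13399374.7461
D: (90−1)·733.73² = 89·538359.7129 = 47914014.4481
Numerator = 213177163.718; denominator = Σ(nₕ−1) = 268.
s²ₚ = 213177163.718/268 = 795437.178... → 795437.2.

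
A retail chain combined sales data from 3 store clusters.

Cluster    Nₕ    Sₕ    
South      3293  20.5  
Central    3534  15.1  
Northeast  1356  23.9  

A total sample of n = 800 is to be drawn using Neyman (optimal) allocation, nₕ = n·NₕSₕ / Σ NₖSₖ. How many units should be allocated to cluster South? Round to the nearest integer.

Σ NₕSₕ = 3293·20.5 + 3534·15.1 + 1356·23.9 = 153278.3.
Share for South: 67506.5/153278.3 = 0.44042.
n_South = 800 × 0.44042 = 352.334... → 352.

352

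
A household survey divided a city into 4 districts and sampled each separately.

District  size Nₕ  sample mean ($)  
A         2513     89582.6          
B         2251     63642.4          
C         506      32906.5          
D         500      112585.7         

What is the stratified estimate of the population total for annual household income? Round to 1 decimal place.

441323655.2

Estimate total by summing Nₕ·x̄ₕ over strata.
2513·89582.6 + 2251·63642.4 + 506·32906.5 + 500·112585.7 = 225121073.8 + 143259042.4 + 16650689 + 56292850 = 441323655.2.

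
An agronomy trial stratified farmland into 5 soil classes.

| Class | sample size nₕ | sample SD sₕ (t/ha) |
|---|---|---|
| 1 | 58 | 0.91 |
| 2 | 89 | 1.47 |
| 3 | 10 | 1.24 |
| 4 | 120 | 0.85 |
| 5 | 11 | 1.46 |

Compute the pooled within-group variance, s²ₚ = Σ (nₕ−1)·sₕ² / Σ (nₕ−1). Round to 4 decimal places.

1.2668

Degrees of freedom: 57 + 88 + 9 + 119 + 10 = 283.
Σ(nₕ−1)sₕ² = 57·0.8281 + 88·2.1609 + 9·1.5376 + 119·0.7225 + 10·2.1316 = 358.4928.
s²ₚ = 358.4928 / 283 = 1.266759... → 1.2668.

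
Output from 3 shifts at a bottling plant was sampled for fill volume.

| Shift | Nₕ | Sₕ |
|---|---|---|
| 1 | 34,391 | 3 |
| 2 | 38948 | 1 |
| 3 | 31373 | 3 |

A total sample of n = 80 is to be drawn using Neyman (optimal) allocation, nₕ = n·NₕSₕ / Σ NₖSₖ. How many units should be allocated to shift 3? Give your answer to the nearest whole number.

32

1: NₕSₕ = 34391·3 = 103173
2: NₕSₕ = 38948·1 = 38948
3: NₕSₕ = 31373·3 = 94119
Σ NₕSₕ = 236240.
n_3 = 80·94119/236240 = 31.872... → 32.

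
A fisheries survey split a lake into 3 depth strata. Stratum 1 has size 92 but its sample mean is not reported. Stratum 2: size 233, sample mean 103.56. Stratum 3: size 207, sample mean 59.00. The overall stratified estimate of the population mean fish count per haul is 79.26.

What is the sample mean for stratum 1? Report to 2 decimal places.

63.30

N = 92 + 233 + 207 = 532.
Overall total = μ·N = 79.26·532 = 42166.32.
Subtract the known strata: 233·103.56 + 207·59.00 = 36342.48.
Remaining total for stratum 1: 42166.32 − 36342.48 = 5823.84.
Divide by its size: 5823.84 / 92 = 63.3026... → 63.30.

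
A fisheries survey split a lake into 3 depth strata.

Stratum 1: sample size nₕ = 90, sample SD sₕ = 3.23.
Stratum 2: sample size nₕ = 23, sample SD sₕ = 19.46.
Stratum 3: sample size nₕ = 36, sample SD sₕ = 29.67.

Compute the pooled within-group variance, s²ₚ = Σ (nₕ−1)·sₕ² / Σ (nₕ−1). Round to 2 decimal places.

274.46

1: (90−1)·3.23² = 89·10.4329 = 928.5281
2: (23−1)·19.46² = 22·378.6916 = 8331.2152
3: (36−1)·29.67² = 35·880.3089 = 30810.8115
Numerator = 40070.5548; denominator = Σ(nₕ−1) = 146.
s²ₚ = 40070.5548/146 = 274.4559... → 274.46.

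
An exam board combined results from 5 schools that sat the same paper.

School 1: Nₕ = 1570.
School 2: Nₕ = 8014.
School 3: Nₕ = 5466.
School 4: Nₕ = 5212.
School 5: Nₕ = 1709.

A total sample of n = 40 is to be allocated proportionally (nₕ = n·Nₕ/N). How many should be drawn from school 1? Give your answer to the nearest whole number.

N = 1570 + 8014 + 5466 + 5212 + 1709 = 21971.
n_1 = 40·1570/21971 = 2.858... → 3.

3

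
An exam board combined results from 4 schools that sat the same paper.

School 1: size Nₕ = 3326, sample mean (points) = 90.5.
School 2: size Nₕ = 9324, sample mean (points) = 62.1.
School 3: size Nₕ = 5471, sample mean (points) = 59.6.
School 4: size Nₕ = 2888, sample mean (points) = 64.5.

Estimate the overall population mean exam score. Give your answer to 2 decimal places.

66.27

N = 3326 + 9324 + 5471 + 2888 = 21009.
The stratified mean weights each stratum mean by its population share Nₕ/N.
Σ Nₕx̄ₕ = 3326·90.5 + 9324·62.1 + 5471·59.6 + 2888·64.5 = 301003 + 579020.4 + 326071.6 + 186276 = 1392371.
Divide by N: 1392371 / 21009 = 66.2750... → 66.27.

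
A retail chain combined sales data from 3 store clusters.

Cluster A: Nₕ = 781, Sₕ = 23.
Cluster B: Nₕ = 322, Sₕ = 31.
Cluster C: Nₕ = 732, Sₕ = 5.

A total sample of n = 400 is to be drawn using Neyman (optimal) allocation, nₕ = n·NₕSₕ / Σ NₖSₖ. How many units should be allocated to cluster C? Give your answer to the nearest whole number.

Σ NₕSₕ = 781·23 + 322·31 + 732·5 = 31605.
Share for C: 3660/31605 = 0.11580.
n_C = 400 × 0.11580 = 46.322... → 46.

46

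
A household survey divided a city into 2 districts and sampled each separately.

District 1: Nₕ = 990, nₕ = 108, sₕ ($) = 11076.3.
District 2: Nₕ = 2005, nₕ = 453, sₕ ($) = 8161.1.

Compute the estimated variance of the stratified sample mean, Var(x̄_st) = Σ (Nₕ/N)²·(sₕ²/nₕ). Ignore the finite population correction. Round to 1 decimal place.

N = 2995; Wₕ = Nₕ/N.
district 1: (990/2995)²·11076.3²/108 = 124120.1810
district 2: (2005/2995)²·8161.1²/453 = 65892.2439
Sum = 190012.4249 → 190012.4.

190012.4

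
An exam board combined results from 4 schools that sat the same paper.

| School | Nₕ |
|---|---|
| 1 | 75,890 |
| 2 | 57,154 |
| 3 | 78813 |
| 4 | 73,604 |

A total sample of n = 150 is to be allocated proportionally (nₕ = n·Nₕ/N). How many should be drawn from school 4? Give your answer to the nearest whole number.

N = 75890 + 57154 + 78813 + 73604 = 285461.
n_4 = 150·73604/285461 = 38.676... → 39.

39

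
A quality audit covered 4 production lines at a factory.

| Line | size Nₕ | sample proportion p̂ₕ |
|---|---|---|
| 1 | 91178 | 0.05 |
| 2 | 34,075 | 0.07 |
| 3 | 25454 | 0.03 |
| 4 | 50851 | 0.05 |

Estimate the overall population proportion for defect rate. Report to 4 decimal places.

Wₕ = Nₕ/N with N = 201558: 0.4524, 0.1691, 0.1263, 0.2523.
p̂_st = 0.4524·0.05 + 0.1691·0.07 + 0.1263·0.03 + 0.2523·0.05 ≈ 0.050855... → 0.0509.

0.0509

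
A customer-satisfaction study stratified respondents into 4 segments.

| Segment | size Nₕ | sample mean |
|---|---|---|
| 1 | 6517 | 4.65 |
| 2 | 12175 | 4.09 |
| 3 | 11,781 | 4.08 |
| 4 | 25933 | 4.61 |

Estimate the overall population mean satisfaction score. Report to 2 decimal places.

N = 56406; weights Wₕ = Nₕ/N = (0.1155, 0.2158, 0.2089, 0.4598).
x̄_st = Σ Wₕ·x̄ₕ = 0.1155·4.65 + 0.2158·4.09 + 0.2089·4.08 + 0.4598·4.61 ≈ 4.3917...
→ 4.39.

4.39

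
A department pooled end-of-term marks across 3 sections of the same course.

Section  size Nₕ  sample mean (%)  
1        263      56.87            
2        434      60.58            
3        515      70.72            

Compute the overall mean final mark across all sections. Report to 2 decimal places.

N = 263 + 434 + 515 = 1212.
Overall mean = Σ (Nₕ/N)·x̄ₕ — weight by population share, not a simple average.
Σ Nₕx̄ₕ = 263·56.87 + 434·60.58 + 515·70.72 = 14956.81 + 26291.72 + 36420.8 = 77669.33.
Divide by N: 77669.33 / 1212 = 64.0836... → 64.08.

64.08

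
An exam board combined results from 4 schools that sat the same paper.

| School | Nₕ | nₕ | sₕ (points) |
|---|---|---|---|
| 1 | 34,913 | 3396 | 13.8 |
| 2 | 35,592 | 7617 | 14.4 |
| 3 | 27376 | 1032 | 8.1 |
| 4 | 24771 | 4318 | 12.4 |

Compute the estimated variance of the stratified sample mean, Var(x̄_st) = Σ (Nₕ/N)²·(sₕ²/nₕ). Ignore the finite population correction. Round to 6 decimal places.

0.011456

N = 122652. Term for each stratum: Wₕ²sₕ²/nₕ.
Var(x̄_st) = 0.004543762 + 0.002292432 + 0.003167241 + 0.001452441 = 0.011455876 → 0.011456.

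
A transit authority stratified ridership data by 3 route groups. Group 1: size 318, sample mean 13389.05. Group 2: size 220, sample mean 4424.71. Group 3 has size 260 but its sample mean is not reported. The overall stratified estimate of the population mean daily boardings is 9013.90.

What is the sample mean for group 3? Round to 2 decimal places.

7545.92

N = 318 + 220 + 260 = 798.
Overall total = μ·N = 9013.90·798 = 7193092.2.
Subtract the known strata: 318·13389.05 + 220·4424.71 = 5231154.1.
Remaining total for group 3: 7193092.2 − 5231154.1 = 1961938.1.
Divide by its size: 1961938.1 / 260 = 7545.9158... → 7545.92.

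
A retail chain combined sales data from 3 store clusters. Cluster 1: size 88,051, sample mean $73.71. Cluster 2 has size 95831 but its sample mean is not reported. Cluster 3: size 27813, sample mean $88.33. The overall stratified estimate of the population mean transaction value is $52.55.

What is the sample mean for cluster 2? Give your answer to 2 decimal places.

22.72

Σ Nₕx̄ₕ = N·μ, so 95831·x̄_2 = 211695·52.55 − (88051·73.71 + 27813·88.33).
= 11124572.25 − 8946961.5 = 2177610.75.
x̄_2 = 2177610.75 / 95831 = 22.7234... → 22.72.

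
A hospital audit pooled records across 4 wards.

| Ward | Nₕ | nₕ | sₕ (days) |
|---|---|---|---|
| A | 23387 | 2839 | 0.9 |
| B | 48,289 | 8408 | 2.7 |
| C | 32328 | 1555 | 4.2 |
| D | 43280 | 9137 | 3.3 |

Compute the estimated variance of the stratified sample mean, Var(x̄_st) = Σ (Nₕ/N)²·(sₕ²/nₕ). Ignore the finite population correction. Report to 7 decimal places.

0.0007498

N = 147284; Wₕ = Nₕ/N.
ward A: (23387/147284)²·0.9²/2839 = 0.0000071938
ward B: (48289/147284)²·2.7²/8408 = 0.0000932009
ward C: (32328/147284)²·4.2²/1555 = 0.0005465309
ward D: (43280/147284)²·3.3²/9137 = 0.0001029171
Sum = 0.0007498427 → 0.0007498.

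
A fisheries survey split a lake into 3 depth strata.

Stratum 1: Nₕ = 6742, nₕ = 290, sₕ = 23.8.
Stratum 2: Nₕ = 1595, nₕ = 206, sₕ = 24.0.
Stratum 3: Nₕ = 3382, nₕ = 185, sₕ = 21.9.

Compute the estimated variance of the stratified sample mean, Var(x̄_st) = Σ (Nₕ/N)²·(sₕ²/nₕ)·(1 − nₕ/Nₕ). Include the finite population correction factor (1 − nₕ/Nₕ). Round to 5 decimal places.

N = 11719; Wₕ = Nₕ/N.
stratum 1: (6742/11719)²·23.8²/290·(1 − 290/6742) = 0.61866837
stratum 2: (1595/11719)²·24.0²/206·(1 − 206/1595) = 0.04510629
stratum 3: (3382/11719)²·21.9²/185·(1 − 185/3382) = 0.20410405
Sum = 0.86787872 → 0.86788.

0.86788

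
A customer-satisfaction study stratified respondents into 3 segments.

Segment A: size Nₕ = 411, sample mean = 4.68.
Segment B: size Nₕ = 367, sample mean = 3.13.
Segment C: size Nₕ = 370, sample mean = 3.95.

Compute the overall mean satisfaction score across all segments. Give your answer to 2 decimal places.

N = 1148; weights Wₕ = Nₕ/N = (0.3580, 0.3197, 0.3223).
x̄_st = Σ Wₕ·x̄ₕ = 0.3580·4.68 + 0.3197·3.13 + 0.3223·3.95 ≈ 3.9492...
→ 3.95.

3.95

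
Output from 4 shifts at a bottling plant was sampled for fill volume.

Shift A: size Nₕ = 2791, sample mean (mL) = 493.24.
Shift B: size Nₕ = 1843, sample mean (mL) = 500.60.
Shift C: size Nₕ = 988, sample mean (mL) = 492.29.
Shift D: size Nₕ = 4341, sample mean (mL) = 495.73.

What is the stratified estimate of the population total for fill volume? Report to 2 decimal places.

4937585.09

Estimate total by summing Nₕ·x̄ₕ over strata.
2791·493.24 + 1843·500.60 + 988·492.29 + 4341·495.73 = 1376632.84 + 922605.8 + 486382.52 + 2151963.93 = 4937585.09.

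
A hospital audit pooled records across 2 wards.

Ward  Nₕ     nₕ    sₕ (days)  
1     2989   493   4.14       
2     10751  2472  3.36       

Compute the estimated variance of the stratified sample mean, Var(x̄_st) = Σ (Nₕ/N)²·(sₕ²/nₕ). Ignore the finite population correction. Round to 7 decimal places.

0.0044414

N = 13740. Term for each stratum: Wₕ²sₕ²/nₕ.
Var(x̄_st) = 0.0016452509 + 0.0027961106 = 0.0044413615 → 0.0044414.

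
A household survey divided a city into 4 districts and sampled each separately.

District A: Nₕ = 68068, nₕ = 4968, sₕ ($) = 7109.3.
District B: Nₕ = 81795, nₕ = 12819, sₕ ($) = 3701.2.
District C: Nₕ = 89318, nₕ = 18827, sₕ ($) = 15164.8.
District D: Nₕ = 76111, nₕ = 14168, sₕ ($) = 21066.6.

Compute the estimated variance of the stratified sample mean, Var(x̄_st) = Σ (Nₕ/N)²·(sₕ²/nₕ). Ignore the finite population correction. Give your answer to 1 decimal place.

3351.7

N = 315292; Wₕ = Nₕ/N.
district A: (68068/315292)²·7109.3²/4968 = 474.1679
district B: (81795/315292)²·3701.2²/12819 = 71.9215
district C: (89318/315292)²·15164.8²/18827 = 980.2669
district D: (76111/315292)²·21066.6²/14168 = 1825.3633
Sum = 3351.7195 → 3351.7.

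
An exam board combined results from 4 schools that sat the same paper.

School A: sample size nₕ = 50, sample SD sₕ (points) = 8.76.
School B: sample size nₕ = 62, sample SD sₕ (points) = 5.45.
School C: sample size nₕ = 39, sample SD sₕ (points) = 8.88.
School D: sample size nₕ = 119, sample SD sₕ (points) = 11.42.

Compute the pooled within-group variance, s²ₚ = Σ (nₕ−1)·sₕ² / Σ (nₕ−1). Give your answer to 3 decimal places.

Degrees of freedom: 49 + 61 + 38 + 118 = 266.
Σ(nₕ−1)sₕ² = 49·76.7376 + 61·29.7025 + 38·78.8544 + 118·130.4164 = 23957.5973.
s²ₚ = 23957.5973 / 266 = 90.06616... → 90.066.

90.066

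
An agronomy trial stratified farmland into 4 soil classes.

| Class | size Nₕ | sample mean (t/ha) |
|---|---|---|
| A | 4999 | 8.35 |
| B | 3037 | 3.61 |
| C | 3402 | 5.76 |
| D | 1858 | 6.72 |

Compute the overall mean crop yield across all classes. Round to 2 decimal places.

6.38

N = 13296; weights Wₕ = Nₕ/N = (0.3760, 0.2284, 0.2559, 0.1397).
x̄_st = Σ Wₕ·x̄ₕ = 0.3760·8.35 + 0.2284·3.61 + 0.2559·5.76 + 0.1397·6.72 ≈ 6.3768...
→ 6.38.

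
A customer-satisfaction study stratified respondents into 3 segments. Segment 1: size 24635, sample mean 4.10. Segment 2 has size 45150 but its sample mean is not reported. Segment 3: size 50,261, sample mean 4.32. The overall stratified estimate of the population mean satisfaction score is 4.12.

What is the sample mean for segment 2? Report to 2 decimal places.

N = 24635 + 45150 + 50261 = 120046.
Overall total = μ·N = 4.12·120046 = 494589.52.
Subtract the known strata: 24635·4.10 + 50261·4.32 = 318131.02.
Remaining total for segment 2: 494589.52 − 318131.02 = 176458.5.
Divide by its size: 176458.5 / 45150 = 3.9083... → 3.91.

3.91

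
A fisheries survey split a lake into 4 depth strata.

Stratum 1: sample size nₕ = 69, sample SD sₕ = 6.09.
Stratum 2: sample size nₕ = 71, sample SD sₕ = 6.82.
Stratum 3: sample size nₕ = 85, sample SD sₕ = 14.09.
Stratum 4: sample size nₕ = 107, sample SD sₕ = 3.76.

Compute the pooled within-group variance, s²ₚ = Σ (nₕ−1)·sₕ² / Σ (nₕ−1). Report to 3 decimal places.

73.027

1: (69−1)·6.09² = 68·37.0881 = 2521.9908
2: (71−1)·6.82² = 70·46.5124 = 3255.868
3: (85−1)·14.09² = 84·198.5281 = 16676.3604
4: (107−1)·3.76² = 106·14.1376 = 1498.5856
Numerator = 23952.8048; denominator = Σ(nₕ−1) = 328.
s²ₚ = 23952.8048/328 = 73.02684... → 73.027.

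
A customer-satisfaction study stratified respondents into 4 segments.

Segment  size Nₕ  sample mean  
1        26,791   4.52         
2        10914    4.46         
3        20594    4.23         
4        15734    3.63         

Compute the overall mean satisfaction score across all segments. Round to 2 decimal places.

4.24

N = 74033; weights Wₕ = Nₕ/N = (0.3619, 0.1474, 0.2782, 0.2125).
x̄_st = Σ Wₕ·x̄ₕ = 0.3619·4.52 + 0.1474·4.46 + 0.2782·4.23 + 0.2125·3.63 ≈ 4.2413...
→ 4.24.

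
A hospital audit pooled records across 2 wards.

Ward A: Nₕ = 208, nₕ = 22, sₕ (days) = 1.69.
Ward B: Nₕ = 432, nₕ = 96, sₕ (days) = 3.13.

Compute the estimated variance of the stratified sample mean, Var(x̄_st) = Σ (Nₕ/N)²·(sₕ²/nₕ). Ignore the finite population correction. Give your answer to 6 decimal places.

0.060210

N = 640. Term for each stratum: Wₕ²sₕ²/nₕ.
Var(x̄_st) = 0.013712526 + 0.046497006 = 0.060209531 → 0.060210.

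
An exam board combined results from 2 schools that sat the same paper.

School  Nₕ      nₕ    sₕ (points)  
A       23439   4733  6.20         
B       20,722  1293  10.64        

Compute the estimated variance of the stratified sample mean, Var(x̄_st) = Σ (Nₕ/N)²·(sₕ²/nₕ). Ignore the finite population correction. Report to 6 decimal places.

N = 44161. Term for each stratum: Wₕ²sₕ²/nₕ.
Var(x̄_st) = 0.002287954 + 0.019278368 = 0.021566322 → 0.021566.

0.021566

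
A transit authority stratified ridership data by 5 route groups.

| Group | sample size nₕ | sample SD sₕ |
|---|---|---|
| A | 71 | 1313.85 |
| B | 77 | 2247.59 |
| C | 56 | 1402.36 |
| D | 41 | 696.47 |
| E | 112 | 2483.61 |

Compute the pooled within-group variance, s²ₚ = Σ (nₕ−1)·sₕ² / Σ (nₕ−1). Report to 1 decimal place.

3741506.5

Degrees of freedom: 70 + 76 + 55 + 40 + 111 = 352.
Σ(nₕ−1)sₕ² = 70·1726201.8225 + 76·5051660.8081 + 55·1966613.5696 + 40·485070.4609 + 111·6168318.6321 = 1317010281.9177.
s²ₚ = 1317010281.9177 / 352 = 3741506.483... → 3741506.5.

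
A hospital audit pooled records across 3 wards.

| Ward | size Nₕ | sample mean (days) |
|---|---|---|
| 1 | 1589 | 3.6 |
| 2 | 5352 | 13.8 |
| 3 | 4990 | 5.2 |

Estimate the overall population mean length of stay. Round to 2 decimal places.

N = 1589 + 5352 + 4990 = 11931.
Overall mean = Σ (Nₕ/N)·x̄ₕ — weight by population share, not a simple average.
Σ Nₕx̄ₕ = 1589·3.6 + 5352·13.8 + 4990·5.2 = 5720.4 + 73857.6 + 25948 = 105526.
Divide by N: 105526 / 11931 = 8.8447... → 8.84.

8.84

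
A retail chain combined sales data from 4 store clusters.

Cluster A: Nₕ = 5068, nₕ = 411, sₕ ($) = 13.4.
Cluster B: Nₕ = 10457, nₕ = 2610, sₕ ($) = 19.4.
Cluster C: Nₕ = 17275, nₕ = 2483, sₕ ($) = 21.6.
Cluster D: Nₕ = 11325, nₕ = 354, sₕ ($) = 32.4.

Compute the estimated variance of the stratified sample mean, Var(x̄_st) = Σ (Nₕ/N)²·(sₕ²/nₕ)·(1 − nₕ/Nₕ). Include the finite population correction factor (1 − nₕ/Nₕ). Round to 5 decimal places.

N = 44125; Wₕ = Nₕ/N.
cluster A: (5068/44125)²·13.4²/411·(1 − 411/5068) = 0.00529592
cluster B: (10457/44125)²·19.4²/2610·(1 − 2610/10457) = 0.00607721
cluster C: (17275/44125)²·21.6²/2483·(1 − 2483/17275) = 0.02466075
cluster D: (11325/44125)²·32.4²/354·(1 − 354/11325) = 0.18923512
Sum = 0.22526900 → 0.22527.

0.22527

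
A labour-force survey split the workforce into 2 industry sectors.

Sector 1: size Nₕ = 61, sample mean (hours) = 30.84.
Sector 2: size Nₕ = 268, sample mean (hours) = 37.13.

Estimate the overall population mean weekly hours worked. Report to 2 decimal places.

35.96

N = 329; weights Wₕ = Nₕ/N = (0.1854, 0.8146).
x̄_st = Σ Wₕ·x̄ₕ = 0.1854·30.84 + 0.8146·37.13 ≈ 35.9638...
→ 35.96.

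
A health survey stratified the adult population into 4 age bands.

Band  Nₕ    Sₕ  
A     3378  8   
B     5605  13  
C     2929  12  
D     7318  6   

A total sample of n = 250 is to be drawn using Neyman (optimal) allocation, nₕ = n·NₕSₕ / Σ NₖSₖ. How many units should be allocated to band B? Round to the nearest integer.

Σ NₕSₕ = 3378·8 + 5605·13 + 2929·12 + 7318·6 = 178945.
Share for B: 72865/178945 = 0.40719.
n_B = 250 × 0.40719 = 101.798... → 102.

102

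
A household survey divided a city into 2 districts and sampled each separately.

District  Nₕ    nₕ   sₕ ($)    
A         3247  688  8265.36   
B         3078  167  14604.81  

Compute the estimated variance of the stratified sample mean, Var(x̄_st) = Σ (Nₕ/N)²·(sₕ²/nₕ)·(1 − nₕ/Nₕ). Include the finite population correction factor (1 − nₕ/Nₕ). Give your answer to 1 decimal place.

306689.0

N = 6325; Wₕ = Nₕ/N.
district A: (3247/6325)²·8265.36²/688·(1 − 688/3247) = 20623.7020
district B: (3078/6325)²·14604.81²/167·(1 − 167/3078) = 286065.2554
Sum = 306688.9574 → 306689.0.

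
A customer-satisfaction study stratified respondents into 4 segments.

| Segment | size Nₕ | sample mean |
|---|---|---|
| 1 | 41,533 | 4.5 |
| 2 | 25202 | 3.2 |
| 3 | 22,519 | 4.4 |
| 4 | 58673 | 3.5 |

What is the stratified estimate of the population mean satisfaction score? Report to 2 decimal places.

3.87

N = 147927; weights Wₕ = Nₕ/N = (0.2808, 0.1704, 0.1522, 0.3966).
x̄_st = Σ Wₕ·x̄ₕ = 0.2808·4.5 + 0.1704·3.2 + 0.1522·4.4 + 0.3966·3.5 ≈ 3.8667...
→ 3.87.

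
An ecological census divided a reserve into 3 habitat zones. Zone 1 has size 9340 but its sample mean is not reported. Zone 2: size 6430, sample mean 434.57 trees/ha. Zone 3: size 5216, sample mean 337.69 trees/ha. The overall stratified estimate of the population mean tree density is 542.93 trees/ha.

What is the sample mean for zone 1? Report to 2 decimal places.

N = 9340 + 6430 + 5216 = 20986.
Overall total = μ·N = 542.93·20986 = 11393928.98.
Subtract the known strata: 6430·434.57 + 5216·337.69 = 4555676.14.
Remaining total for zone 1: 11393928.98 − 4555676.14 = 6838252.84.
Divide by its size: 6838252.84 / 9340 = 732.1470... → 732.15.

732.15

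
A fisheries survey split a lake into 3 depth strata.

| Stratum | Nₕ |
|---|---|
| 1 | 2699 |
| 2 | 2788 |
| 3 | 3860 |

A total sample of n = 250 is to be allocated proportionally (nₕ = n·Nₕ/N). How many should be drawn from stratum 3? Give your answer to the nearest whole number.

103

N = 2699 + 2788 + 3860 = 9347.
n_3 = 250·3860/9347 = 103.242... → 103.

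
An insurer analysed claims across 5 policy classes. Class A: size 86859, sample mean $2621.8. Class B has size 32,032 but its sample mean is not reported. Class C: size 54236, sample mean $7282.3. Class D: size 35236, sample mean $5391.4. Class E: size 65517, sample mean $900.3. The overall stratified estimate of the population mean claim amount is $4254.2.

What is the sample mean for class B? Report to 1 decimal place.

Σ Nₕx̄ₕ = N·μ, so 32032·x̄_B = 273880·4254.2 − (86859·2621.8 + 54236·7282.3 + 35236·5391.4 + 65517·900.3).
= 1165140296 − 871646074.5 = 293494221.5.
x̄_B = 293494221.5 / 32032 = 9162.532... → 9162.5.

9162.5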